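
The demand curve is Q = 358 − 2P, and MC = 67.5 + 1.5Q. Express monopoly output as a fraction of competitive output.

Q_m/Q_c = 0.8

Inverting demand: P = 179 − 0.5Q.
A monopolist chooses Q where MR = MC. MR = 179 − Q; setting this equal to 67.5 + 1.5Q gives Q = 44.6 and P = 156.7.
Under competition P = MC: 179 − 0.5Q = 67.5 + 1.5Q ⇒ Q = 55.75, P = 151.125.
Ratio Q_m/Q_c = 44.6/55.75 = 0.8.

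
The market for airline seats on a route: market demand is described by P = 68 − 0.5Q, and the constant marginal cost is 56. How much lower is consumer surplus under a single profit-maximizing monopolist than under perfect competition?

Consumer surplus falls by 108

Competitive firms price at marginal cost: P = 56, giving Q = 24.
CS = ½·(68 − 56)·24 = 144.
A monopolist chooses Q where MR = MC. MR = 68 − Q; setting this equal to 56 gives Q = 12 and P = 62.
CS = ½·(68 − 62)·12 = 36.
Change in consumer surplus: 36 − 144 = −108.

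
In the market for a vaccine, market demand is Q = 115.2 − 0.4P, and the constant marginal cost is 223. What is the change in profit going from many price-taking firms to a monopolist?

Profit rises by 422.5

Inverting demand: P = 288 − 2.5Q.
Competitive firms price at marginal cost: P = 223, giving Q = 26.
Profit = (223 − 223)·26 = 0.
A monopolist chooses Q where MR = MC. MR = 288 − 5Q; setting this equal to 223 gives Q = 13 and P = 255.5.
Profit = (255.5 − 223)·13 = 422.5.
Change in profit: 422.5 − 0 = 422.5.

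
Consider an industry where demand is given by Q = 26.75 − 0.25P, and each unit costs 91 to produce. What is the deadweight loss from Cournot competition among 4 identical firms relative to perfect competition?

Inverting demand: P = 107 − 4Q.
Competitive firms price at marginal cost: P = 91, giving Q = 4.
In a 4-firm Cournot equilibrium, symmetry and the first-order condition give q = (107 − 91)/(20) = 0.8. So Q = 3.2 and P = 94.2.
DWL is the triangle between Q = 3.2 and Q = 4: ½·(4 − 3.2)·(94.2 − 91) = 1.28.

DWL = 1.28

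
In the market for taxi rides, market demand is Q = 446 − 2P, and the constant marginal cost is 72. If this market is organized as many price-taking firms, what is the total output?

Inverting demand: P = 223 − 0.5Q.
Competitive firms price at marginal cost: P = 72, giving Q = 302.

Q = 302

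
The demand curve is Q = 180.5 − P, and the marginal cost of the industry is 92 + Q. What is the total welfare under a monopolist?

TS = 1740.5

Inverting demand: P = 180.5 − Q.
The monopolist equates marginal revenue to marginal cost: 180.5 − 2Q = 92 + Q, so Q = 29.5. From demand, P = 151.
CS = ½·(180.5 − 151)·29.5 = 435.125; PS = (151·29.5 − 92·29.5 − ½·1·29.5²) = 1305.375; TS = 1740.5.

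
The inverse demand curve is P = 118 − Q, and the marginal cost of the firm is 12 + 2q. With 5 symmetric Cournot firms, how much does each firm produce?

In a 5-firm Cournot equilibrium, symmetry and the first-order condition give q = (118 − 12)/(8) = 13.25. So Q = 66.25 and P = 51.75.

q_i = 13.25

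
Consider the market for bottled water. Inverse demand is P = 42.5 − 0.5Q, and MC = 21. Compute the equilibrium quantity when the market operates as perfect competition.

Q = 43

Competitive firms price at marginal cost: P = 21, giving Q = 43.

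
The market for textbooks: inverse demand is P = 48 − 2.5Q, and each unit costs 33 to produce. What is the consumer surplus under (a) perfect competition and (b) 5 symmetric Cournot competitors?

Competitive firms price at marginal cost: P = 33, giving Q = 6.
CS = ½·(48 − 33)·6 = 45.
With 5 symmetric Cournot firms, each firm's FOC gives 48 − 15q = 33, so q = 1, Q = 5·1 = 5, and P = 35.5.
CS = ½·(48 − 35.5)·5 = 31.25.

Competition: CS = 45; Cournot: CS = 31.25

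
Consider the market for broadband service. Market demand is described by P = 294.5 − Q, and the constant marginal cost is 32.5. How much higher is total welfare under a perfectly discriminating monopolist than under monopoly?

Total welfare rises by 8580.5

A monopolist chooses Q where MR = MC. MR = 294.5 − 2Q; setting this equal to 32.5 gives Q = 131 and P = 163.5.
CS = ½·(294.5 − 163.5)·131 = 8580.5; PS = (163.5 − 32.5)·131 = 17161; TS = 25741.5.
A perfectly discriminating monopolist sells every unit with P(Q) ≥ MC(Q), so output equals the competitive quantity Q = 262. Each buyer pays their reservation price, so CS = 0 and the firm captures all surplus.
TS = 34322 (equal to competitive TS).
Change in total welfare: 34322 − 25741.5 = 8580.5.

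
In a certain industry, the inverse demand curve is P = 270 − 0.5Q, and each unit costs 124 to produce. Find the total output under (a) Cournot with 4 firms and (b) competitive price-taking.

With 4 symmetric Cournot firms, each firm's FOC gives 270 − 2.5q = 124, so q = 58.4, Q = 4·58.4 = 233.6, and P = 153.2.
Competitive firms price at marginal cost: P = 124, giving Q = 292.

Cournot: Q = 233.6; Competition: Q = 292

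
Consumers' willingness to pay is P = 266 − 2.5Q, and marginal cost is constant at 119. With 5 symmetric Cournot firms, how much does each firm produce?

Cournot with 5 identical firms: the symmetric best-response condition is 266 − 15q = 119. Each firm produces q = 9.8, total output Q = 49, price P = 143.5.

q_i = 9.8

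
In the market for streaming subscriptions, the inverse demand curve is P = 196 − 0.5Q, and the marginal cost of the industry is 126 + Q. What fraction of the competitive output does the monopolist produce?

Q_m/Q_c = 0.75

A monopolist chooses Q where MR = MC. MR = 196 − Q; setting this equal to 126 + Q gives Q = 35 and P = 178.5.
Under competition P = MC: 196 − 0.5Q = 126 + Q ⇒ Q = 140/3, P = 518/3.
Ratio Q_m/Q_c = 35/(140/3) = 0.75.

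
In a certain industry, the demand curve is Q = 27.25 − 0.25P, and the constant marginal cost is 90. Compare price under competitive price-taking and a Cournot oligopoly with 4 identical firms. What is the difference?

Inverting demand: P = 109 − 4Q.
Under competition P = MC = 90, so Q = (109 − 90)/4 = 4.75.
With 4 symmetric Cournot firms, each firm's FOC gives 109 − 20q = 90, so q = 0.95, Q = 4·0.95 = 3.8, and P = 93.8.
Change in price: 93.8 − 90 = 3.8.

P rises by 3.8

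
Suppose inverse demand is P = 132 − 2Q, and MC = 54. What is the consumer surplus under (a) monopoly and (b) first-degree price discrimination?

Monopoly sets MR = MC: 132 − 4Q = 54 ⇒ Q = 19.5, P = 132 − 2·19.5 = 93.
CS = ½·(132 − 93)·19.5 = 380.25.
A perfectly discriminating monopolist sells every unit with P(Q) ≥ MC(Q), so output equals the competitive quantity Q = 39. Each buyer pays their reservation price, so CS = 0 and the firm captures all surplus.
CS = 0.

Monopoly: CS = 380.25; Perfect PD: CS = 0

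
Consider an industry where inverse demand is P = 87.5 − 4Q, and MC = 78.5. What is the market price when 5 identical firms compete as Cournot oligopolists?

Cournot with 5 identical firms: the symmetric best-response condition is 87.5 − 24q = 78.5. Each firm produces q = 0.375, total output Q = 1.875, price P = 80.

P = 80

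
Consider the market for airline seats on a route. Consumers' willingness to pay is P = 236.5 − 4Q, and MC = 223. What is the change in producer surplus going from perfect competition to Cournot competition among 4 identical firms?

PS rises by 7.29

Perfect competition: P = MC = 223, so 236.5 − 4Q = 223 and Q = 3.375.
PS = (223 − 223)·3.375 = 0.
With 4 symmetric Cournot firms, each firm's FOC gives 236.5 − 20q = 223, so q = 0.675, Q = 4·0.675 = 2.7, and P = 225.7.
PS = (225.7 − 223)·2.7 = 7.29.
Change in producer surplus: 7.29 − 0 = 7.29.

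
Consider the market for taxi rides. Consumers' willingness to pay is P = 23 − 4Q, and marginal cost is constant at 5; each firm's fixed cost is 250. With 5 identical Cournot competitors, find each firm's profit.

In a 5-firm Cournot equilibrium, symmetry and the first-order condition give q = (23 − 5)/(24) = 0.75. So Q = 3.75 and P = 8.
Each firm's profit = (8 − 5)·0.75 − 250 = −247.75.

π_i = −247.75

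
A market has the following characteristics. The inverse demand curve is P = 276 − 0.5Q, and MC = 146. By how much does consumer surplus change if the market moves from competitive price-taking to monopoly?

Competitive firms price at marginal cost: P = 146, giving Q = 260.
CS = ½·(276 − 146)·260 = 16900.
A monopolist chooses Q where MR = MC. MR = 276 − Q; setting this equal to 146 gives Q = 130 and P = 211.
CS = ½·(276 − 211)·130 = 4225.
Change in consumer surplus: 4225 − 16900 = −12675.

Consumer surplus falls by 12675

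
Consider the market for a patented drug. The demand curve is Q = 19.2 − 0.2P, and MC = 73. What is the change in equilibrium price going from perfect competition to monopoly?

P rises by 11.5

Inverting demand: P = 96 − 5Q.
Perfect competition: P = MC = 73, so 96 − 5Q = 73 and Q = 4.6.
Monopoly sets MR = MC: 96 − 10Q = 73 ⇒ Q = 2.3, P = 96 − 5·2.3 = 84.5.
Change in equilibrium price: 84.5 − 73 = 11.5.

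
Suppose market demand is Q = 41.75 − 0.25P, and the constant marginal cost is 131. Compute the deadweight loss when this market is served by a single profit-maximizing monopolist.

DWL = 40.5

Inverting demand: P = 167 − 4Q.
Under competition P = MC = 131, so Q = (167 − 131)/4 = 9.
Monopoly sets MR = MC: 167 − 8Q = 131 ⇒ Q = 4.5, P = 167 − 4·4.5 = 149.
DWL is the triangle between Q = 4.5 and Q = 9: ½·(9 − 4.5)·(149 − 131) = 40.5.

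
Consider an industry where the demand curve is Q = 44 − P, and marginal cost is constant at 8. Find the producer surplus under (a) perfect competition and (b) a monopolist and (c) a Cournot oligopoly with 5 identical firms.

Inverting demand: P = 44 − Q.
Competitive firms price at marginal cost: P = 8, giving Q = 36.
PS = (8 − 8)·36 = 0.
The monopolist equates marginal revenue to marginal cost: 44 − 2Q = 8, so Q = 18. From demand, P = 26.
PS = (26 − 8)·18 = 324.
With 5 symmetric Cournot firms, each firm's FOC gives 44 − 6q = 8, so q = 6, Q = 5·6 = 30, and P = 14.
PS = (14 − 8)·30 = 180.

Competition: PS = 0; Monopoly: PS = 324; Cournot: PS = 180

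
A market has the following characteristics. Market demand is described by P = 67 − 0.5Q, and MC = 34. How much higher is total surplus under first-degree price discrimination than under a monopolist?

Monopoly sets MR = MC: 67 − Q = 34 ⇒ Q = 33, P = 67 − 0.5·33 = 50.5.
CS = ½·(67 − 50.5)·33 = 272.25; PS = (50.5 − 34)·33 = 544.5; TS = 816.75.
A perfectly discriminating monopolist sells every unit with P(Q) ≥ MC(Q), so output equals the competitive quantity Q = 66. Each buyer pays their reservation price, so CS = 0 and the firm captures all surplus.
TS = 1089 (equal to competitive TS).
Change in total surplus: 1089 − 816.75 = 272.25.

Total surplus rises by 272.25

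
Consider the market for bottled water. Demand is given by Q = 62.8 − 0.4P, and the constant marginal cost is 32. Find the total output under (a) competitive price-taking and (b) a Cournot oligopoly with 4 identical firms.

Competition: Q = 50; Cournot: Q = 40

Inverting demand: P = 157 − 2.5Q.
Competitive firms price at marginal cost: P = 32, giving Q = 50.
In a 4-firm Cournot equilibrium, symmetry and the first-order condition give q = (157 − 32)/(12.5) = 10. So Q = 40 and P = 57.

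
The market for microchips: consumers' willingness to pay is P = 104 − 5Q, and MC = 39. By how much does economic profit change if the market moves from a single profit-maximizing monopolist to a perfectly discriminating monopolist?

Economic profit rises by 211.25

Monopoly sets MR = MC: 104 − 10Q = 39 ⇒ Q = 6.5, P = 104 − 5·6.5 = 71.5.
Profit = (71.5 − 39)·6.5 = 211.25.
Under first-degree price discrimination the firm charges each unit its demand price and produces up to where P = MC, i.e. Q = 13. Consumer surplus is zero; producer surplus equals total surplus.
PS equals the full surplus area, 422.5. Profit = 422.5 = 422.5.
Change in economic profit: 422.5 − 211.25 = 211.25.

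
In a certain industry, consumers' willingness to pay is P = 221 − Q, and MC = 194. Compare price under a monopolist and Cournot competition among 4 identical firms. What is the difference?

Price falls by 8.1

A monopolist chooses Q where MR = MC. MR = 221 − 2Q; setting this equal to 194 gives Q = 13.5 and P = 207.5.
With 4 symmetric Cournot firms, each firm's FOC gives 221 − 5q = 194, so q = 5.4, Q = 4·5.4 = 21.6, and P = 199.4.
Change in price: 199.4 − 207.5 = −8.1.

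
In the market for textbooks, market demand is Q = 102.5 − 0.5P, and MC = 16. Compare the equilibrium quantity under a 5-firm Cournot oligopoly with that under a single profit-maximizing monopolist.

Inverting demand: P = 205 − 2Q.
In a 5-firm Cournot equilibrium, symmetry and the first-order condition give q = (205 − 16)/(12) = 15.75. So Q = 78.75 and P = 47.5.
The monopolist equates marginal revenue to marginal cost: 205 − 4Q = 16, so Q = 47.25. From demand, P = 110.5.

Cournot: Q = 78.75; Monopoly: Q = 47.25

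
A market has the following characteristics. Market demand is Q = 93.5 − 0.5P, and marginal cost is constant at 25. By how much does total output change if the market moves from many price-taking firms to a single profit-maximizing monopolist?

Q falls by 40.5

Inverting demand: P = 187 − 2Q.
Competitive firms price at marginal cost: P = 25, giving Q = 81.
A monopolist chooses Q where MR = MC. MR = 187 − 4Q; setting this equal to 25 gives Q = 40.5 and P = 106.
Change in total output: 40.5 − 81 = −40.5.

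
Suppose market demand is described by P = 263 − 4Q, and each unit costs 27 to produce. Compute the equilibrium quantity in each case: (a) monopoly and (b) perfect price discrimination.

Monopoly: Q = 29.5; Perfect PD: Q = 59

The monopolist equates marginal revenue to marginal cost: 263 − 8Q = 27, so Q = 29.5. From demand, P = 145.
With perfect price discrimination, output is the efficient level Q = 59 (where demand meets MC), but every buyer pays their willingness to pay: CS = 0 and PS = total surplus.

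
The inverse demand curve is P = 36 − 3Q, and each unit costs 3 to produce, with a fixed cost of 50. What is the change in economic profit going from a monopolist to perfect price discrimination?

The monopolist equates marginal revenue to marginal cost: 36 − 6Q = 3, so Q = 5.5. From demand, P = 19.5.
Profit = (19.5 − 3)·5.5 − 50 = 40.75.
Under first-degree price discrimination the firm charges each unit its demand price and produces up to where P = MC, i.e. Q = 11. Consumer surplus is zero; producer surplus equals total surplus.
PS equals the full surplus area, 181.5. Profit = 181.5 − 50 = 131.5.
Change in economic profit: 131.5 − 40.75 = 90.75.

π rises by 90.75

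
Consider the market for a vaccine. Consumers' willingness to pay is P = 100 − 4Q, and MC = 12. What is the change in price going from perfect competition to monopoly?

Under competition P = MC = 12, so Q = (100 − 12)/4 = 22.
A monopolist chooses Q where MR = MC. MR = 100 − 8Q; setting this equal to 12 gives Q = 11 and P = 56.
Change in price: 56 − 12 = 44.

Price rises by 44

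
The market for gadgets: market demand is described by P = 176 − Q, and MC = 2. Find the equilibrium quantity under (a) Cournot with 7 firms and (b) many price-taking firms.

In a 7-firm Cournot equilibrium, symmetry and the first-order condition give q = (176 − 2)/(8) = 21.75. So Q = 152.25 and P = 23.75.
Competitive firms price at marginal cost: P = 2, giving Q = 174.

Cournot: Q = 152.25; Competition: Q = 174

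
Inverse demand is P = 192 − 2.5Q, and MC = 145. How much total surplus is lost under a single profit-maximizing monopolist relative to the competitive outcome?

DWL = 110.45

Perfect competition: P = MC = 145, so 192 − 2.5Q = 145 and Q = 18.8.
Monopoly sets MR = MC: 192 − 5Q = 145 ⇒ Q = 9.4, P = 192 − 2.5·9.4 = 168.5.
DWL is the triangle between Q = 9.4 and Q = 18.8: ½·(18.8 − 9.4)·(168.5 − 145) = 110.45.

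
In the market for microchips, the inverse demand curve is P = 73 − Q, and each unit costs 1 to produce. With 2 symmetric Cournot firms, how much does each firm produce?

With 2 symmetric Cournot firms, each firm's FOC gives 73 − 3q = 1, so q = 24, Q = 2·24 = 48, and P = 25.

q_i = 24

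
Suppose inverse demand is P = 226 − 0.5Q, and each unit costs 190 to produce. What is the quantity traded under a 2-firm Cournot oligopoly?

With 2 symmetric Cournot firms, each firm's FOC gives 226 − 1.5q = 190, so q = 24, Q = 2·24 = 48, and P = 202.

Q = 48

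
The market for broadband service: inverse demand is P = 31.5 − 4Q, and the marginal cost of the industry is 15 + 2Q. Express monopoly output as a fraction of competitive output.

A monopolist chooses Q where MR = MC. MR = 31.5 − 8Q; setting this equal to 15 + 2Q gives Q = 1.65 and P = 24.9.
Competitive equilibrium sets price equal to marginal cost: 31.5 − 4Q = 15 + 2Q, so Q = 2.75 and P = 20.5.
Ratio Q_m/Q_c = 1.65/2.75 = 0.6.

Q_m/Q_c = 0.6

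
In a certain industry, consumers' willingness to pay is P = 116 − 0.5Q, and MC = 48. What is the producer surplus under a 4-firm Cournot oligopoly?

PS = 1479.68

Cournot with 4 identical firms: the symmetric best-response condition is 116 − 2.5q = 48. Each firm produces q = 27.2, total output Q = 108.8, price P = 61.6.
PS = (61.6 − 48)·108.8 = 1479.68.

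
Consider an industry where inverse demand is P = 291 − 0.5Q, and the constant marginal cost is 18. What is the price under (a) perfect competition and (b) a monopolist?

Under competition P = MC = 18, so Q = (291 − 18)/0.5 = 546.
The monopolist equates marginal revenue to marginal cost: 291 − Q = 18, so Q = 273. From demand, P = 154.5.

Competition: P = 18; Monopoly: P = 154.5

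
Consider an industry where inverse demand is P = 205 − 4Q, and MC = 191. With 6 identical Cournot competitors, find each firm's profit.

With 6 symmetric Cournot firms, each firm's FOC gives 205 − 28q = 191, so q = 0.5, Q = 6·0.5 = 3, and P = 193.
Each firm's profit = (193 − 191)·0.5 = 1.

π_i = 1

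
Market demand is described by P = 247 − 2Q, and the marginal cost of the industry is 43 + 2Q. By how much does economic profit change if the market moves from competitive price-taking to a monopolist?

Under competition P = MC: 247 − 2Q = 43 + 2Q ⇒ Q = 51, P = 145.
Profit = 145·51 − (43·51 + ½·2·51²) = 2601.
A monopolist chooses Q where MR = MC. MR = 247 − 4Q; setting this equal to 43 + 2Q gives Q = 34 and P = 179.
Profit = 179·34 − (43·34 + ½·2·34²) = 3468.
Change in economic profit: 3468 − 2601 = 867.

π rises by 867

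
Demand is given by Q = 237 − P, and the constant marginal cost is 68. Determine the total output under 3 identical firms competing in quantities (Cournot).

Q = 126.75

Inverting demand: P = 237 − Q.
With 3 symmetric Cournot firms, each firm's FOC gives 237 − 4q = 68, so q = 42.25, Q = 3·42.25 = 126.75, and P = 110.25.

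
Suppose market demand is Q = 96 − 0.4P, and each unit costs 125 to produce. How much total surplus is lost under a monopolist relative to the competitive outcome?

Inverting demand: P = 240 − 2.5Q.
Under competition P = MC = 125, so Q = (240 − 125)/2.5 = 46.
A monopolist chooses Q where MR = MC. MR = 240 − 5Q; setting this equal to 125 gives Q = 23 and P = 182.5.
DWL is the triangle between Q = 23 and Q = 46: ½·(46 − 23)·(182.5 − 125) = 661.25.

DWL = 661.25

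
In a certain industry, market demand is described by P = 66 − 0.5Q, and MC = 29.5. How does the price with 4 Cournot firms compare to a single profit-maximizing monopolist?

In a 4-firm Cournot equilibrium, symmetry and the first-order condition give q = (66 − 29.5)/(2.5) = 14.6. So Q = 58.4 and P = 36.8.
The monopolist equates marginal revenue to marginal cost: 66 − Q = 29.5, so Q = 36.5. From demand, P = 47.75.

Cournot: P = 36.8; Monopoly: P = 47.75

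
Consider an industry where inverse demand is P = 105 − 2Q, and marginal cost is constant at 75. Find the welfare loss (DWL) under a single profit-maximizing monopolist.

Competitive firms price at marginal cost: P = 75, giving Q = 15.
Monopoly sets MR = MC: 105 − 4Q = 75 ⇒ Q = 7.5, P = 105 − 2·7.5 = 90.
DWL is the triangle between Q = 7.5 and Q = 15: ½·(15 − 7.5)·(90 − 75) = 56.25.

DWL = 56.25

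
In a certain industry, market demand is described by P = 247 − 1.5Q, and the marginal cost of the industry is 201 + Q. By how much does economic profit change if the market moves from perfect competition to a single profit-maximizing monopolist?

π rises by 95.22

Under competition P = MC: 247 − 1.5Q = 201 + Q ⇒ Q = 18.4, P = 219.4.
Profit = 219.4·18.4 − (201·18.4 + ½·1·18.4²) = 169.28.
A monopolist chooses Q where MR = MC. MR = 247 − 3Q; setting this equal to 201 + Q gives Q = 11.5 and P = 229.75.
Profit = 229.75·11.5 − (201·11.5 + ½·1·11.5²) = 264.5.
Change in economic profit: 264.5 − 169.28 = 95.22.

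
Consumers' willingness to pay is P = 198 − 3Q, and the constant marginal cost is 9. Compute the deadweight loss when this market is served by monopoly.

DWL = 1488.375

Competitive firms price at marginal cost: P = 9, giving Q = 63.
A monopolist chooses Q where MR = MC. MR = 198 − 6Q; setting this equal to 9 gives Q = 31.5 and P = 103.5.
DWL is the triangle between Q = 31.5 and Q = 63: ½·(63 − 31.5)·(103.5 − 9) = 1488.375.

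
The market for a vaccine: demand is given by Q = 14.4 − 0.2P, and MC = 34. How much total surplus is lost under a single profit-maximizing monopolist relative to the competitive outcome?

Inverting demand: P = 72 − 5Q.
Perfect competition: P = MC = 34, so 72 − 5Q = 34 and Q = 7.6.
A monopolist chooses Q where MR = MC. MR = 72 − 10Q; setting this equal to 34 gives Q = 3.8 and P = 53.
DWL is the triangle between Q = 3.8 and Q = 7.6: ½·(7.6 − 3.8)·(53 − 34) = 36.1.

DWL = 36.1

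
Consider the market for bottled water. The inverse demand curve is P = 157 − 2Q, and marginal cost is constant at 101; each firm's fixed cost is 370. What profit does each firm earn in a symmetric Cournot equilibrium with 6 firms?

Cournot with 6 identical firms: the symmetric best-response condition is 157 − 14q = 101. Each firm produces q = 4, total output Q = 24, price P = 109.
Each firm's profit = (109 − 101)·4 − 370 = −338.

π_i = −338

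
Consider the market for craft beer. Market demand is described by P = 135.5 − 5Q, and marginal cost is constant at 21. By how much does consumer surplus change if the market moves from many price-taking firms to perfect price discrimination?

Under competition P = MC = 21, so Q = (135.5 − 21)/5 = 22.9.
CS = ½·(135.5 − 21)·22.9 = 1311.025.
With perfect price discrimination, output is the efficient level Q = 22.9 (where demand meets MC), but every buyer pays their willingness to pay: CS = 0 and PS = total surplus.
CS = 0.
Change in consumer surplus: 0 − 1311.025 = −1311.025.

CS falls by 1311.025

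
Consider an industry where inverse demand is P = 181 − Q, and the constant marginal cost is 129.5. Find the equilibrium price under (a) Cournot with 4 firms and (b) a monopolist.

Cournot: P = 139.8; Monopoly: P = 155.25

With 4 symmetric Cournot firms, each firm's FOC gives 181 − 5q = 129.5, so q = 10.3, Q = 4·10.3 = 41.2, and P = 139.8.
Monopoly sets MR = MC: 181 − 2Q = 129.5 ⇒ Q = 25.75, P = 181 − 25.75 = 155.25.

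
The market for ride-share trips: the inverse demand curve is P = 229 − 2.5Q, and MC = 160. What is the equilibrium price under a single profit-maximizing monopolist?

A monopolist chooses Q where MR = MC. MR = 229 − 5Q; setting this equal to 160 gives Q = 13.8 and P = 194.5.

P = 194.5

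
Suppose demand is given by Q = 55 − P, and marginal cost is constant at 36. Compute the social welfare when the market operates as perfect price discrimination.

Inverting demand: P = 55 − Q.
A perfectly discriminating monopolist sells every unit with P(Q) ≥ MC(Q), so output equals the competitive quantity Q = 19. Each buyer pays their reservation price, so CS = 0 and the firm captures all surplus.
TS = 180.5 (equal to competitive TS).

TS = 180.5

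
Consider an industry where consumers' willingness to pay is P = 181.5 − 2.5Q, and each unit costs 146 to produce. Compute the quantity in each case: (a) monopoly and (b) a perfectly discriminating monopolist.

A monopolist chooses Q where MR = MC. MR = 181.5 − 5Q; setting this equal to 146 gives Q = 7.1 and P = 163.75.
Under first-degree price discrimination the firm charges each unit its demand price and produces up to where P = MC, i.e. Q = 14.2. Consumer surplus is zero; producer surplus equals total surplus.

Monopoly: Q = 7.1; Perfect PD: Q = 14.2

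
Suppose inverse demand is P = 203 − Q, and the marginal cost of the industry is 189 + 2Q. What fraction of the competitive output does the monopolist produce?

Monopoly sets MR = MC: 203 − 2Q = 189 + 2Q ⇒ Q = 3.5, P = 203 − 3.5 = 199.5.
Competitive equilibrium sets price equal to marginal cost: 203 − Q = 189 + 2Q, so Q = 14/3 and P = 595/3.
Ratio Q_m/Q_c = 3.5/(14/3) = 0.75.

Q_m/Q_c = 0.75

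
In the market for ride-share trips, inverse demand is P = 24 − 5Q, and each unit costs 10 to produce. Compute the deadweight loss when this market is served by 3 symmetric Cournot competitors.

DWL = 1.225

Competitive firms price at marginal cost: P = 10, giving Q = 2.8.
In a 3-firm Cournot equilibrium, symmetry and the first-order condition give q = (24 − 10)/(20) = 0.7. So Q = 2.1 and P = 13.5.
DWL is the triangle between Q = 2.1 and Q = 2.8: ½·(2.8 − 2.1)·(13.5 − 10) = 1.225.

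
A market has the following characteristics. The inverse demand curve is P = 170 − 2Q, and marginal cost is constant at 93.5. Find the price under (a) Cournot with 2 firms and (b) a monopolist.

Cournot: P = 119; Monopoly: P = 131.75

In a 2-firm Cournot equilibrium, symmetry and the first-order condition give q = (170 − 93.5)/(6) = 12.75. So Q = 25.5 and P = 119.
Monopoly sets MR = MC: 170 − 4Q = 93.5 ⇒ Q = 19.125, P = 170 − 2·19.125 = 131.75.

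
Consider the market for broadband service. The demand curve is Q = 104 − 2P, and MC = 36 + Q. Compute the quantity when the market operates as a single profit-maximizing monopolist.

Inverting demand: P = 52 − 0.5Q.
Monopoly sets MR = MC: 52 − Q = 36 + Q ⇒ Q = 8, P = 52 − 0.5·8 = 48.

Q = 8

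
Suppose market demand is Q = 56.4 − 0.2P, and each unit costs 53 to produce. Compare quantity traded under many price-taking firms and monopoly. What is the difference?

Inverting demand: P = 282 − 5Q.
Perfect competition: P = MC = 53, so 282 − 5Q = 53 and Q = 45.8.
A monopolist chooses Q where MR = MC. MR = 282 − 10Q; setting this equal to 53 gives Q = 22.9 and P = 167.5.
Change in quantity traded: 22.9 − 45.8 = −22.9.

Quantity traded falls by 22.9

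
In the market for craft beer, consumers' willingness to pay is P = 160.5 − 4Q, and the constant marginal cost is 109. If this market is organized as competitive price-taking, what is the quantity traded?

Q = 12.875

Under competition P = MC = 109, so Q = (160.5 − 109)/4 = 12.875.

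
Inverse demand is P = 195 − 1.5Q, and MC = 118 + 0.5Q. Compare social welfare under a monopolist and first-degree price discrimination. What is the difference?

Monopoly sets MR = MC: 195 − 3Q = 118 + 0.5Q ⇒ Q = 22, P = 195 − 1.5·22 = 162.
CS = ½·(195 − 162)·22 = 363; PS = (162·22 − 118·22 − ½·0.5·22²) = 847; TS = 1210.
With perfect price discrimination, output is the efficient level Q = 38.5 (where demand meets MC), but every buyer pays their willingness to pay: CS = 0 and PS = total surplus.
TS = 1482.25 (equal to competitive TS).
Change in social welfare: 1482.25 − 1210 = 272.25.

Social welfare rises by 272.25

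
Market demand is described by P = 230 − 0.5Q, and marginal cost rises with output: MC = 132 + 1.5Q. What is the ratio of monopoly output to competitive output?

Q_m/Q_c = 0.8

The monopolist equates marginal revenue to marginal cost: 230 − Q = 132 + 1.5Q, so Q = 39.2. From demand, P = 210.4.
Under competition P = MC: 230 − 0.5Q = 132 + 1.5Q ⇒ Q = 49, P = 205.5.
Ratio Q_m/Q_c = 39.2/49 = 0.8.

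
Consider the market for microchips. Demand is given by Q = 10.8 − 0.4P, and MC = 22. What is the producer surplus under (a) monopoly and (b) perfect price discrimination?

Inverting demand: P = 27 − 2.5Q.
A monopolist chooses Q where MR = MC. MR = 27 − 5Q; setting this equal to 22 gives Q = 1 and P = 24.5.
PS = (24.5 − 22)·1 = 2.5.
With perfect price discrimination, output is the efficient level Q = 2 (where demand meets MC), but every buyer pays their willingness to pay: CS = 0 and PS = total surplus.
PS = ½·(27 − 22)·2 = 5.

Monopoly: PS = 2.5; Perfect PD: PS = 5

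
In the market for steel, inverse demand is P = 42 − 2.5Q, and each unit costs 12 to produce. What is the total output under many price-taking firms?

Q = 12

Competitive firms price at marginal cost: P = 12, giving Q = 12.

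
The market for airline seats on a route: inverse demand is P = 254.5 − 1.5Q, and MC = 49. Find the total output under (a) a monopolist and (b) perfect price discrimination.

A monopolist chooses Q where MR = MC. MR = 254.5 − 3Q; setting this equal to 49 gives Q = 68.5 and P = 151.75.
With perfect price discrimination, output is the efficient level Q = 137 (where demand meets MC), but every buyer pays their willingness to pay: CS = 0 and PS = total surplus.

Monopoly: Q = 68.5; Perfect PD: Q = 137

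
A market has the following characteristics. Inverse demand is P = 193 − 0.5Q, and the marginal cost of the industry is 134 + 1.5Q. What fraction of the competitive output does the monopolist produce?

The monopolist equates marginal revenue to marginal cost: 193 − Q = 134 + 1.5Q, so Q = 23.6. From demand, P = 181.2.
Under competition P = MC: 193 − 0.5Q = 134 + 1.5Q ⇒ Q = 29.5, P = 178.25.
Ratio Q_m/Q_c = 23.6/29.5 = 0.8.

Q_m/Q_c = 0.8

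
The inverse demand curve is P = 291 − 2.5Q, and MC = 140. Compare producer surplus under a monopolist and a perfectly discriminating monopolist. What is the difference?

PS rises by 2280.1

Monopoly sets MR = MC: 291 − 5Q = 140 ⇒ Q = 30.2, P = 291 − 2.5·30.2 = 215.5.
PS = (215.5 − 140)·30.2 = 2280.1.
With perfect price discrimination, output is the efficient level Q = 60.4 (where demand meets MC), but every buyer pays their willingness to pay: CS = 0 and PS = total surplus.
PS = ½·(291 − 140)·60.4 = 4560.2.
Change in producer surplus: 4560.2 − 2280.1 = 2280.1.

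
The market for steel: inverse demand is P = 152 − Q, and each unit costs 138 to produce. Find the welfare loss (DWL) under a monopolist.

Perfect competition: P = MC = 138, so 152 − Q = 138 and Q = 14.
The monopolist equates marginal revenue to marginal cost: 152 − 2Q = 138, so Q = 7. From demand, P = 145.
DWL is the triangle between Q = 7 and Q = 14: ½·(14 − 7)·(145 − 138) = 24.5.

DWL = 24.5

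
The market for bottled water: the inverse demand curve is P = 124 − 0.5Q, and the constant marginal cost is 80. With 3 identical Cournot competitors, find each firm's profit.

In a 3-firm Cournot equilibrium, symmetry and the first-order condition give q = (124 − 80)/(2) = 22. So Q = 66 and P = 91.
Each firm's profit = (91 − 80)·22 = 242.

π_i = 242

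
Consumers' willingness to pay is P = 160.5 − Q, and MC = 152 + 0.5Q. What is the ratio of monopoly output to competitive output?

Q_m/Q_c = 0.6

The monopolist equates marginal revenue to marginal cost: 160.5 − 2Q = 152 + 0.5Q, so Q = 3.4. From demand, P = 157.1.
Under competition P = MC: 160.5 − Q = 152 + 0.5Q ⇒ Q = 17/3, P = 929/6.
Ratio Q_m/Q_c = 3.4/(17/3) = 0.6.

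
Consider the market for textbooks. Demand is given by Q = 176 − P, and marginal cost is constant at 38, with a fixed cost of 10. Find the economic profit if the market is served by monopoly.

Profit = 4751

Inverting demand: P = 176 − Q.
A monopolist chooses Q where MR = MC. MR = 176 − 2Q; setting this equal to 38 gives Q = 69 and P = 107.
Profit = (107 − 38)·69 − 10 = 4751.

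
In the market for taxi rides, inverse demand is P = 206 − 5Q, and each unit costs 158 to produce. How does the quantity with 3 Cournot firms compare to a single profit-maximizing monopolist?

Cournot: Q = 7.2; Monopoly: Q = 4.8

In a 3-firm Cournot equilibrium, symmetry and the first-order condition give q = (206 − 158)/(20) = 2.4. So Q = 7.2 and P = 170.
Monopoly sets MR = MC: 206 − 10Q = 158 ⇒ Q = 4.8, P = 206 − 5·4.8 = 182.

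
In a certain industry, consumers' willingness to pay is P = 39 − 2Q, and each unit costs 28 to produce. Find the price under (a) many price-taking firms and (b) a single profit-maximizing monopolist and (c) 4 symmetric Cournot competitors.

Competitive firms price at marginal cost: P = 28, giving Q = 5.5.
Monopoly sets MR = MC: 39 − 4Q = 28 ⇒ Q = 2.75, P = 39 − 2·2.75 = 33.5.
In a 4-firm Cournot equilibrium, symmetry and the first-order condition give q = (39 − 28)/(10) = 1.1. So Q = 4.4 and P = 30.2.

Competition: P = 28; Monopoly: P = 33.5; Cournot: P = 30.2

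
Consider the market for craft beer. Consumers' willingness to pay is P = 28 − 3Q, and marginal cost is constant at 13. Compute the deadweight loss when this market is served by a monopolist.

DWL = 9.375

Perfect competition: P = MC = 13, so 28 − 3Q = 13 and Q = 5.
Monopoly sets MR = MC: 28 − 6Q = 13 ⇒ Q = 2.5, P = 28 − 3·2.5 = 20.5.
DWL is the triangle between Q = 2.5 and Q = 5: ½·(5 − 2.5)·(20.5 − 13) = 9.375.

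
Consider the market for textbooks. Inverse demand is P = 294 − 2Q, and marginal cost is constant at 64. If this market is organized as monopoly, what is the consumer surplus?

A monopolist chooses Q where MR = MC. MR = 294 − 4Q; setting this equal to 64 gives Q = 57.5 and P = 179.
CS = ½·(294 − 179)·57.5 = 3306.25.

CS = 3306.25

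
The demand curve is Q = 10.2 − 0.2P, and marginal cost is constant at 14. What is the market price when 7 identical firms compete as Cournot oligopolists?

Inverting demand: P = 51 − 5Q.
Cournot with 7 identical firms: the symmetric best-response condition is 51 − 40q = 14. Each firm produces q = 0.925, total output Q = 6.475, price P = 18.625.

P = 18.625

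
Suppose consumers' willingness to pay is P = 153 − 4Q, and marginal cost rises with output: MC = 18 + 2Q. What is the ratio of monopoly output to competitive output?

Q_m/Q_c = 0.6

The monopolist equates marginal revenue to marginal cost: 153 − 8Q = 18 + 2Q, so Q = 13.5. From demand, P = 99.
Competitive equilibrium sets price equal to marginal cost: 153 − 4Q = 18 + 2Q, so Q = 22.5 and P = 63.
Ratio Q_m/Q_c = 13.5/22.5 = 0.6.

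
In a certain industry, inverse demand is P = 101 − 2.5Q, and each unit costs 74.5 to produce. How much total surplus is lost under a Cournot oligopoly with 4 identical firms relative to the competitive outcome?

Under competition P = MC = 74.5, so Q = (101 − 74.5)/2.5 = 10.6.
In a 4-firm Cournot equilibrium, symmetry and the first-order condition give q = (101 − 74.5)/(12.5) = 2.12. So Q = 8.48 and P = 79.8.
DWL is the triangle between Q = 8.48 and Q = 10.6: ½·(10.6 − 8.48)·(79.8 − 74.5) = 5.618.

DWL = 5.618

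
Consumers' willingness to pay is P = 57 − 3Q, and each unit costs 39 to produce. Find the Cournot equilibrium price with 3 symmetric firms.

P = 43.5

With 3 symmetric Cournot firms, each firm's FOC gives 57 − 12q = 39, so q = 1.5, Q = 3·1.5 = 4.5, and P = 43.5.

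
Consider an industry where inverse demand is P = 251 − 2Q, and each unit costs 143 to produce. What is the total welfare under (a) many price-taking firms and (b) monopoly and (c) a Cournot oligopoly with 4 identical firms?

Competition: TS = 2916; Monopoly: TS = 2187; Cournot: TS = 2799.36

Under competition P = MC = 143, so Q = (251 − 143)/2 = 54.
CS = ½·(251 − 143)·54 = 2916; PS = (143 − 143)·54 = 0; TS = 2916.
Monopoly sets MR = MC: 251 − 4Q = 143 ⇒ Q = 27, P = 251 − 2·27 = 197.
CS = ½·(251 − 197)·27 = 729; PS = (197 − 143)·27 = 1458; TS = 2187.
Cournot with 4 identical firms: the symmetric best-response condition is 251 − 10q = 143. Each firm produces q = 10.8, total output Q = 43.2, price P = 164.6.
CS = ½·(251 − 164.6)·43.2 = 1866.24; PS = (164.6 − 143)·43.2 = 933.12; TS = 2799.36.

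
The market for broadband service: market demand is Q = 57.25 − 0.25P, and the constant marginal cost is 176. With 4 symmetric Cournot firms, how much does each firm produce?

q_i = 2.65

Inverting demand: P = 229 − 4Q.
In a 4-firm Cournot equilibrium, symmetry and the first-order condition give q = (229 − 176)/(20) = 2.65. So Q = 10.6 and P = 186.6.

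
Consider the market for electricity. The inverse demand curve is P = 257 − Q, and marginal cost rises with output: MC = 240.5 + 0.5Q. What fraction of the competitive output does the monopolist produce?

Q_m/Q_c = 0.6

The monopolist equates marginal revenue to marginal cost: 257 − 2Q = 240.5 + 0.5Q, so Q = 6.6. From demand, P = 250.4.
Under competition P = MC: 257 − Q = 240.5 + 0.5Q ⇒ Q = 11, P = 246.
Ratio Q_m/Q_c = 6.6/11 = 0.6.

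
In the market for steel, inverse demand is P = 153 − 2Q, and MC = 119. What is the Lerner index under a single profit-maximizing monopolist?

Lerner index = 0.125

A monopolist chooses Q where MR = MC. MR = 153 − 4Q; setting this equal to 119 gives Q = 8.5 and P = 136.
Lerner index = (P − MC)/P = (136 − 119)/136 = 0.125.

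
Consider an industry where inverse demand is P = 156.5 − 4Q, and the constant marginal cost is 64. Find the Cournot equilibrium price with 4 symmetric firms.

With 4 symmetric Cournot firms, each firm's FOC gives 156.5 − 20q = 64, so q = 4.625, Q = 4·4.625 = 18.5, and P = 82.5.

P = 82.5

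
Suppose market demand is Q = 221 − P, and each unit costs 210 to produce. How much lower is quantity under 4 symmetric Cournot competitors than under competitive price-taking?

Q falls by 2.2

Inverting demand: P = 221 − Q.
Under competition P = MC = 210, so Q = (221 − 210)/1 = 11.
Cournot with 4 identical firms: the symmetric best-response condition is 221 − 5q = 210. Each firm produces q = 2.2, total output Q = 8.8, price P = 212.2.
Change in quantity: 8.8 − 11 = −2.2.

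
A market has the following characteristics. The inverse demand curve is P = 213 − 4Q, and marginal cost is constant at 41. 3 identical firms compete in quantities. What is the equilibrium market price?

In a 3-firm Cournot equilibrium, symmetry and the first-order condition give q = (213 − 41)/(16) = 10.75. So Q = 32.25 and P = 84.

P = 84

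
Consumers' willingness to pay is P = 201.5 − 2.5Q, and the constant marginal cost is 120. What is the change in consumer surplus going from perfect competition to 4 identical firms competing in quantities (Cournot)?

Consumer surplus falls by 478.242

Under competition P = MC = 120, so Q = (201.5 − 120)/2.5 = 32.6.
CS = ½·(201.5 − 120)·32.6 = 1328.45.
Cournot with 4 identical firms: the symmetric best-response condition is 201.5 − 12.5q = 120. Each firm produces q = 6.52, total output Q = 26.08, price P = 136.3.
CS = ½·(201.5 − 136.3)·26.08 = 850.208.
Change in consumer surplus: 850.208 − 1328.45 = −478.242.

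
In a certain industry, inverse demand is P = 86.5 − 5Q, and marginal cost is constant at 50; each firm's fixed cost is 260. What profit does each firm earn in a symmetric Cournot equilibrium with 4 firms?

π_i = −249.342

Cournot with 4 identical firms: the symmetric best-response condition is 86.5 − 25q = 50. Each firm produces q = 1.46, total output Q = 5.84, price P = 57.3.
Each firm's profit = (57.3 − 50)·1.46 − 260 = −249.342.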